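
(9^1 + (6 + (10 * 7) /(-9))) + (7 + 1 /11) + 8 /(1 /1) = 2209/99 = 22.31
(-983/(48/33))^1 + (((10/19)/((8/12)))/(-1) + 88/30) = -3071929/4560 = -673.67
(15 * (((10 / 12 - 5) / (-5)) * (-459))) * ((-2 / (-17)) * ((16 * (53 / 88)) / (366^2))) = -3975/81862 = -0.05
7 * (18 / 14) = 9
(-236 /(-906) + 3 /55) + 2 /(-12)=7393/49830 = 0.15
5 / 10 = 1/2 = 0.50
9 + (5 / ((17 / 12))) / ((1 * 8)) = 321/34 = 9.44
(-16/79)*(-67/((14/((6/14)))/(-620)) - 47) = -248.03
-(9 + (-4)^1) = -5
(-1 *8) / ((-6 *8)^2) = -1/288 = 0.00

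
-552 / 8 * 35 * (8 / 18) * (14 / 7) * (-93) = 199640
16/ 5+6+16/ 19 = 954/95 = 10.04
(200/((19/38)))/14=200/7 = 28.57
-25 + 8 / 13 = -317/13 = -24.38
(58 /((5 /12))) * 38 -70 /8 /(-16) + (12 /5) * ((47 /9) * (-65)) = 4296461/960 = 4475.48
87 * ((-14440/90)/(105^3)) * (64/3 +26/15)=-14489096/52093125 = -0.28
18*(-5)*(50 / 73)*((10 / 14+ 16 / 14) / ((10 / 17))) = -99450/511 = -194.62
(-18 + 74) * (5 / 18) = 140/9 = 15.56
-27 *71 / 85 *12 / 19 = -14.24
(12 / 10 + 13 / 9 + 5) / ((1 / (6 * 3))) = 688/5 = 137.60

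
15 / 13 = 1.15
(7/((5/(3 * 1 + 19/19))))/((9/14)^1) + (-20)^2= 18392/45 = 408.71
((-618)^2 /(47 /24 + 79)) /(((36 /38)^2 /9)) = 91916376/1943 = 47306.42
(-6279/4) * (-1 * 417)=2618343/4 = 654585.75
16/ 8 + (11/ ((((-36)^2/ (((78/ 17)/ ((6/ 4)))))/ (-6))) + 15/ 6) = 1994/459 = 4.34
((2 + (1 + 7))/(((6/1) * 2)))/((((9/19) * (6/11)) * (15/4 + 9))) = 1045/4131 = 0.25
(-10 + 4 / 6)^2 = 784/9 = 87.11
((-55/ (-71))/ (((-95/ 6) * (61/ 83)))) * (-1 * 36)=197208/82289 = 2.40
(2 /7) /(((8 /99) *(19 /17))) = 1683/532 = 3.16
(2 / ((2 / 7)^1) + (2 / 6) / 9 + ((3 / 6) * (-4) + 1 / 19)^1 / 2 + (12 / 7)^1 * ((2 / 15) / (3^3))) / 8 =218039/287280 = 0.76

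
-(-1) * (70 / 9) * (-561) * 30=-130900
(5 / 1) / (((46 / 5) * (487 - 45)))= 25/20332 = 0.00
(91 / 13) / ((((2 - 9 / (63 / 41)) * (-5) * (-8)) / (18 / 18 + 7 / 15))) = -0.07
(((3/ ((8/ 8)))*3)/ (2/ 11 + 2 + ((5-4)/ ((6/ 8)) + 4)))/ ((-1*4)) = -297/992 = -0.30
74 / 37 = 2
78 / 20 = 39/10 = 3.90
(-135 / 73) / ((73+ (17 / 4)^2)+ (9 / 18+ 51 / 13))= -28080/1449853 = -0.02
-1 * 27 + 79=52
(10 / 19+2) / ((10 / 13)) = 312/95 = 3.28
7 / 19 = 0.37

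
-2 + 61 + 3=62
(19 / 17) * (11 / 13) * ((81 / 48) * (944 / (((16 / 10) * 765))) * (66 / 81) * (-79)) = -10715639/135252 = -79.23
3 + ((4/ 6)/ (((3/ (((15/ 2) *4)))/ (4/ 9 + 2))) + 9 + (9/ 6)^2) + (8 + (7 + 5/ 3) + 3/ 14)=47.43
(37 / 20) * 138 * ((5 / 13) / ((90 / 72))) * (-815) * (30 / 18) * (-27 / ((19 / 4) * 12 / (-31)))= -387009270/247 = -1566839.15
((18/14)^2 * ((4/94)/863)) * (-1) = -162/1987489 = 0.00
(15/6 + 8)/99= 7/66 = 0.11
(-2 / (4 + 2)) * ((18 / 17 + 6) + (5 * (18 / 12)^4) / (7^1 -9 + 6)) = -4855/1088 = -4.46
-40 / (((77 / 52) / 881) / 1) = -1832480/77 = -23798.44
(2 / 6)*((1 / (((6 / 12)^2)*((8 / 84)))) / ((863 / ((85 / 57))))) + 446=21940376/49191 = 446.02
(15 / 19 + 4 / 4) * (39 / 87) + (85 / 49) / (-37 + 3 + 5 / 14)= 1363604/1816647 = 0.75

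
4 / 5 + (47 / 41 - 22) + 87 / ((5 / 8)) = 4885/41 = 119.15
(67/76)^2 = 4489/5776 = 0.78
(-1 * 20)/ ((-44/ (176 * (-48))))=-3840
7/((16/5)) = 35/16 = 2.19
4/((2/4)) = 8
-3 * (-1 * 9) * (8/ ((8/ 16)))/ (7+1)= 54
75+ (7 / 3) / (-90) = 20243/270 = 74.97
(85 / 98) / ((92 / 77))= 0.73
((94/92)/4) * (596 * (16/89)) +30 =117434/2047 = 57.37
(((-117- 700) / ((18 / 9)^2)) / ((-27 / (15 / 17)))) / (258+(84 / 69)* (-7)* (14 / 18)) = 93955/3538312 = 0.03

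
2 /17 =0.12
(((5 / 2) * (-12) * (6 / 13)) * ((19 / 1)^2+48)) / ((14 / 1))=-36810/91 = -404.51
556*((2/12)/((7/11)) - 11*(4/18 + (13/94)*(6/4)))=-7349903/2961 = -2482.24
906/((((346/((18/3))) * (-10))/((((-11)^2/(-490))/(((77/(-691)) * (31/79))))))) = -816050961/91975450 = -8.87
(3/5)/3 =1/5 = 0.20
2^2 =4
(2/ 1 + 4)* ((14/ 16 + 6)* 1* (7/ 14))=165/8 = 20.62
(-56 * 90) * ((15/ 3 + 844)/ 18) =-237720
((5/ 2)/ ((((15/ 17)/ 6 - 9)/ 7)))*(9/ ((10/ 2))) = -153/43 = -3.56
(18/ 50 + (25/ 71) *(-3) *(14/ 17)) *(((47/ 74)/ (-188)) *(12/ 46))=2007/4465900 = 0.00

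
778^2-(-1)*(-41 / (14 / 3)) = 605275.21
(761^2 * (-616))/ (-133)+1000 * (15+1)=51266648/19 = 2698244.63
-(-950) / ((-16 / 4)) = -475/2 = -237.50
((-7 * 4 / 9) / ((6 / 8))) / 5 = -112/135 = -0.83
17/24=0.71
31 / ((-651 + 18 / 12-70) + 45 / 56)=-1736/40247 = -0.04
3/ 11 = 0.27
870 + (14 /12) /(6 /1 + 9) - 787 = 7477/90 = 83.08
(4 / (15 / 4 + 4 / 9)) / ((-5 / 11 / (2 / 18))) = -176/755 = -0.23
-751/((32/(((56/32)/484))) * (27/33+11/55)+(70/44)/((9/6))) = -123915/1487023 = -0.08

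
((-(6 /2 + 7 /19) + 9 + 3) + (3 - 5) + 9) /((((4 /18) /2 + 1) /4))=5346/95 = 56.27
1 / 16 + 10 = 161/16 = 10.06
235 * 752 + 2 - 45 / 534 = 31456501/178 = 176721.92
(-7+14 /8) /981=-7/1308 = -0.01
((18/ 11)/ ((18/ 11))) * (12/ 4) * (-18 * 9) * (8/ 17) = -228.71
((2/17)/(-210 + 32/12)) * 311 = -3/17 = -0.18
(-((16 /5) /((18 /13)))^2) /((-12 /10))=5408/1215 = 4.45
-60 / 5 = -12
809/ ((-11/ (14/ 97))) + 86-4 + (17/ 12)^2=11276555/153648 = 73.39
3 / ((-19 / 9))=-27/19 = -1.42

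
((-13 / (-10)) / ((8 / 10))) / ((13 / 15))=15/8 = 1.88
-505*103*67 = -3485005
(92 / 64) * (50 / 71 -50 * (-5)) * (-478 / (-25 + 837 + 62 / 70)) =-18612125/87827 = -211.92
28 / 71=0.39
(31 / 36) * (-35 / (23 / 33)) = -11935/276 = -43.24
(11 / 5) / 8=0.28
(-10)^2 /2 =50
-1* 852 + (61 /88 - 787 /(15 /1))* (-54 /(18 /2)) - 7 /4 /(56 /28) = -238583/440 = -542.23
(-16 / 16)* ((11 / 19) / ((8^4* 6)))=-11/466944 = 0.00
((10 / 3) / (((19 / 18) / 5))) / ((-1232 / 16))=-300/1463 = -0.21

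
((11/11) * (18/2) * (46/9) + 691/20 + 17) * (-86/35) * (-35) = 83893/10 = 8389.30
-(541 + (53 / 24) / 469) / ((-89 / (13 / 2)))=79164137/2003568 = 39.51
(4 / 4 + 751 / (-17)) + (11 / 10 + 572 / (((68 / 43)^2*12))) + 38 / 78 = -6771259/300560 = -22.53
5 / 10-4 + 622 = 1237/2 = 618.50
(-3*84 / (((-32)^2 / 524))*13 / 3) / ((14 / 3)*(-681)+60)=35763/199552 = 0.18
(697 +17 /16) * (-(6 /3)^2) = -11169/4 = -2792.25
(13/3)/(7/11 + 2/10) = 715/138 = 5.18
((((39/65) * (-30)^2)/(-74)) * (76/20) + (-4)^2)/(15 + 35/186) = -80724/104525 = -0.77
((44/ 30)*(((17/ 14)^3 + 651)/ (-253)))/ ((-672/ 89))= 159421873/318084480 = 0.50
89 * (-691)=-61499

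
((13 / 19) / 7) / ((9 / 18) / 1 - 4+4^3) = 26/16093 = 0.00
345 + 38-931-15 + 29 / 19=-10668/19 = -561.47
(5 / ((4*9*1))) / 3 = 5/108 = 0.05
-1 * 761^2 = -579121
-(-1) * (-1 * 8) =-8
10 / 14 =5/7 = 0.71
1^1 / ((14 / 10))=5/7 = 0.71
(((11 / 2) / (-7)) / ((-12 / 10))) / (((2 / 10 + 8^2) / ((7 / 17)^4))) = 94325/321722892 = 0.00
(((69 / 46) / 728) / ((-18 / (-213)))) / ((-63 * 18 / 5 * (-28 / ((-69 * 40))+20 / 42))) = -40825/184687776 = 0.00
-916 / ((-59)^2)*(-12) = 10992/3481 = 3.16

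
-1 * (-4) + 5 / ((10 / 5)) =6.50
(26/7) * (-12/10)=-156/35 = -4.46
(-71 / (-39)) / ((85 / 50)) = 710/663 = 1.07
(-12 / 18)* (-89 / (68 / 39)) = 1157/34 = 34.03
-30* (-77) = 2310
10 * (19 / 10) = 19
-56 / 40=-7/5 = -1.40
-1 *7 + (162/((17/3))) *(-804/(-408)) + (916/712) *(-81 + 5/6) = -16605517/308652 = -53.80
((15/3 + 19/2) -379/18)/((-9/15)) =295/27 = 10.93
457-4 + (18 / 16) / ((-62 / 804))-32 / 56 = 380045/868 = 437.84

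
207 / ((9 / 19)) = 437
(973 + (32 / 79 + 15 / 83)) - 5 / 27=172329869/177039 = 973.40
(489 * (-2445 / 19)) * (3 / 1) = -188779.74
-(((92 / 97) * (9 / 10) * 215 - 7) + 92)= -26047/97 = -268.53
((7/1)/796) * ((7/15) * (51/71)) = 833/282580 = 0.00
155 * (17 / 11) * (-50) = -131750/11 = -11977.27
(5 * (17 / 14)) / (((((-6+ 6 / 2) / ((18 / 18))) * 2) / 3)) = -85/28 = -3.04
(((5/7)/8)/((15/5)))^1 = 5/168 = 0.03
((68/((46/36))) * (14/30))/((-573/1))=-952/21965 = -0.04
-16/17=-0.94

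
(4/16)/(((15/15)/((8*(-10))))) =-20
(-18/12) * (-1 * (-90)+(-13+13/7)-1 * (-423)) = -10539/14 = -752.79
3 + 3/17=3.18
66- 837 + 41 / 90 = -69349/90 = -770.54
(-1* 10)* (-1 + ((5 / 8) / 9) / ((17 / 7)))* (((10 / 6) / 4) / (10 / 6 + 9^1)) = 29725/78336 = 0.38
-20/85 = -4/17 = -0.24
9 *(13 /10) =117/10 = 11.70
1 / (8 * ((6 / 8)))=1/6 = 0.17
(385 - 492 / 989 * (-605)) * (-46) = -1356850/43 = -31554.65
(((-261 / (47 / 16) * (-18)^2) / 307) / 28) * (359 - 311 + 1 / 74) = -600911784/3737111 = -160.80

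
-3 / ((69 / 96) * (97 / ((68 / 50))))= -3264/55775 = -0.06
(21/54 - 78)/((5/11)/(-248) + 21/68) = -32393636/128133 = -252.81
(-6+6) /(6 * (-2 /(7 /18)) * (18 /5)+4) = 0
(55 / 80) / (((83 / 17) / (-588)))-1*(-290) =68791/332 = 207.20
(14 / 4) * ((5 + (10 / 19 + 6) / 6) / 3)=2429/342 = 7.10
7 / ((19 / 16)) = 112/19 = 5.89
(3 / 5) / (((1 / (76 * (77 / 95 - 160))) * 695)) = -181476/17375 = -10.44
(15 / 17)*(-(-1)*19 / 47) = 285/799 = 0.36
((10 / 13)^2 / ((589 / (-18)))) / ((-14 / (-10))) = -9000/696787 = -0.01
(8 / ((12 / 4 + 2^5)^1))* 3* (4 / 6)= 0.46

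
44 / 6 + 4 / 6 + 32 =40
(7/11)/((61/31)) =217/671 = 0.32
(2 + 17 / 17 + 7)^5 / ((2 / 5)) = 250000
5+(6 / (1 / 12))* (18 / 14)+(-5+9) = 711/7 = 101.57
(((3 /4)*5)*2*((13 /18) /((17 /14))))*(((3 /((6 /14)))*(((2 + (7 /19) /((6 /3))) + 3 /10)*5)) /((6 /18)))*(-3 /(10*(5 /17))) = -112749/95 = -1186.83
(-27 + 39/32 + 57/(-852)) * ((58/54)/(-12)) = 2.31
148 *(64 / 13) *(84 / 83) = 737.39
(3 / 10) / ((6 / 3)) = 3/20 = 0.15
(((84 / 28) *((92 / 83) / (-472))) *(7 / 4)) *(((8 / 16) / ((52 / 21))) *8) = -10143/509288 = -0.02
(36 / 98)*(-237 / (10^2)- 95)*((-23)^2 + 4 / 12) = -3313362/175 = -18933.50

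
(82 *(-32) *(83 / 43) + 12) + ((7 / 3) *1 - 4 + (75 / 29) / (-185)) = -5054.61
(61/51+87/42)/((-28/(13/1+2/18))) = -137647/89964 = -1.53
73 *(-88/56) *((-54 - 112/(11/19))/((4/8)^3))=1589648/7 = 227092.57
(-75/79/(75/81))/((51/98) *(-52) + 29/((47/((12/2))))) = 62181/1416628 = 0.04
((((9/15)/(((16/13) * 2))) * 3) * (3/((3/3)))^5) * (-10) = -28431/16 = -1776.94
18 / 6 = 3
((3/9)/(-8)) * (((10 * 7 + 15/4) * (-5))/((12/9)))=1475/128 = 11.52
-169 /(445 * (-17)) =169/7565 = 0.02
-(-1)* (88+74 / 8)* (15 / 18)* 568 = 138095/3 = 46031.67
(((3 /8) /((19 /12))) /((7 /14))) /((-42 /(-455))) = 195/38 = 5.13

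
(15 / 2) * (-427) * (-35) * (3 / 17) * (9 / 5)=1210545/34 = 35604.26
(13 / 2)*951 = 12363/2 = 6181.50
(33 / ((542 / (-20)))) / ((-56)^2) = -165/424928 = 0.00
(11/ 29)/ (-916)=-11/26564 = 0.00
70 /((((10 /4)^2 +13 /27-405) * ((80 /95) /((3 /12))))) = -17955/344104 = -0.05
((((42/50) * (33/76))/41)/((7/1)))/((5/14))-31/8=-3015853/779000 = -3.87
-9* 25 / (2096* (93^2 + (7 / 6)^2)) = -2025/163180412 = 0.00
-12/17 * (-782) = 552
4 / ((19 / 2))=8/19 = 0.42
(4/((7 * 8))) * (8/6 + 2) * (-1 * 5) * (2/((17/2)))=-100/357 = -0.28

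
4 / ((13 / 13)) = 4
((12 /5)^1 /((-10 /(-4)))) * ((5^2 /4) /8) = 3/4 = 0.75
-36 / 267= -12/89 = -0.13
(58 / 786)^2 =0.01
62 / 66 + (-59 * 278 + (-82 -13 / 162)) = -29372957/1782 = -16483.14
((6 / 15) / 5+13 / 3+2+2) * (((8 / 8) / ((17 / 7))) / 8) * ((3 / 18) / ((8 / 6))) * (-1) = -4417/81600 = -0.05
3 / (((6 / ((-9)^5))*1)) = -59049/2 = -29524.50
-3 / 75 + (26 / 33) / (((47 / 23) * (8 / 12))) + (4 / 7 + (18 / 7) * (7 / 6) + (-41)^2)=152460306/90475 = 1685.11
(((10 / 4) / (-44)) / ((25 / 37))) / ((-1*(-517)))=-37/227480 = 0.00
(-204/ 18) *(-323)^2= -3547186/3 = -1182395.33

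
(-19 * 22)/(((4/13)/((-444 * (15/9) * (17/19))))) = 899470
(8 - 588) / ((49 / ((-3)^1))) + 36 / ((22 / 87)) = 95874/539 = 177.87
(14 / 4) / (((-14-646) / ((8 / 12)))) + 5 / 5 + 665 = 1318673/1980 = 666.00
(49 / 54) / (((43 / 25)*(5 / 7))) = 1715/2322 = 0.74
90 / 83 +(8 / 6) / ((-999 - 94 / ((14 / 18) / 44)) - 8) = 11951386/11023977 = 1.08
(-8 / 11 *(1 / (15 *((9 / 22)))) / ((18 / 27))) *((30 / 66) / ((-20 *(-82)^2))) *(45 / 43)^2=45/68379718 = 0.00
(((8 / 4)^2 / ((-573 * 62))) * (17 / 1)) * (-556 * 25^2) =11815000/17763 = 665.15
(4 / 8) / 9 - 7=-6.94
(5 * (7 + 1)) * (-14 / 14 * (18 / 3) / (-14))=120/7 = 17.14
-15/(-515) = 3/103 = 0.03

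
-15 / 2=-7.50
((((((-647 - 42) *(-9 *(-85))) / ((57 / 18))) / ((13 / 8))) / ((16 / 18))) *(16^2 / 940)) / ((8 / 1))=-3922.83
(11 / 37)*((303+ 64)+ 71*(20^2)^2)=3377406.41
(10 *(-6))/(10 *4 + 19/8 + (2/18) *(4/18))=-7776/5495 = -1.42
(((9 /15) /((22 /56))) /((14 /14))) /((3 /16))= 448/55 = 8.15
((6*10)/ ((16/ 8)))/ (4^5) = 0.03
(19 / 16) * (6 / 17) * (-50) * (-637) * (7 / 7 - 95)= -1254796.32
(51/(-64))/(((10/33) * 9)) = -187/640 = -0.29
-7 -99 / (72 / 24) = -40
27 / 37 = 0.73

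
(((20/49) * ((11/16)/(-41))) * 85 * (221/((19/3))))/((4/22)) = -34094775/305368 = -111.65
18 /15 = 6/5 = 1.20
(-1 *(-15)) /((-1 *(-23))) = 0.65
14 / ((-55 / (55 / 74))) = -7/37 = -0.19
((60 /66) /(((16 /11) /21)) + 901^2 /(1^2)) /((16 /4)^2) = 6494513/128 = 50738.38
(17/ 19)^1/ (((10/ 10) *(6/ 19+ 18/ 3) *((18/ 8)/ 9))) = 17/30 = 0.57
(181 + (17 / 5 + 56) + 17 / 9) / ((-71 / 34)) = -370702/3195 = -116.03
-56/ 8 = -7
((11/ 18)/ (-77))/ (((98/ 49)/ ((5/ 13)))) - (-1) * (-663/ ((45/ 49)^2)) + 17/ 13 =-192825119/245700 = -784.80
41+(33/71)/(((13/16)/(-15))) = 29923/923 = 32.42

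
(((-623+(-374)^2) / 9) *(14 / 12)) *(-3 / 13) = -974771/234 = -4165.69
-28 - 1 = -29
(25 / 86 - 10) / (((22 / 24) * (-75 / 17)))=5678/2365 = 2.40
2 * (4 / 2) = 4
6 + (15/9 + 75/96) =811/96 = 8.45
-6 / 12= -1/2 = -0.50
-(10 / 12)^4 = -625/1296 = -0.48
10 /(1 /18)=180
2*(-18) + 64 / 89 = -3140/89 = -35.28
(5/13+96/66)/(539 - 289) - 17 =-607487/35750 = -16.99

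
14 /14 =1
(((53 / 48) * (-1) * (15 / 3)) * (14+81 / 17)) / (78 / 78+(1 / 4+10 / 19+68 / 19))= -146015/7548 = -19.34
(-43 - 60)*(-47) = 4841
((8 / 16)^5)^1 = 1/32 = 0.03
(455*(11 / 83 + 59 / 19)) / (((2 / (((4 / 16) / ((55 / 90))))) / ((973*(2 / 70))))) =290636073/34694 = 8377.13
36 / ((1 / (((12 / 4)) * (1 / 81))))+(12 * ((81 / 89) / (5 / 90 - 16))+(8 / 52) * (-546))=-6387152/76629 = -83.35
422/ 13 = 32.46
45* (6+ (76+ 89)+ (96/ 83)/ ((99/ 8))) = 7029375/913 = 7699.21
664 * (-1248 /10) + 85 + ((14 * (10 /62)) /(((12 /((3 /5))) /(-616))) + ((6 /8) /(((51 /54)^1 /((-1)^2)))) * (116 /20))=-436604441/5270 = -82847.14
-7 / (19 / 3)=-21/19 = -1.11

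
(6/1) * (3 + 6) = 54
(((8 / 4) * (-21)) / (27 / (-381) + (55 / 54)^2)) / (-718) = 1110996/18356747 = 0.06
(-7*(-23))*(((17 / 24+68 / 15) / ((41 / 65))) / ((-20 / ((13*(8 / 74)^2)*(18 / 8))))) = -1387659/60680 = -22.87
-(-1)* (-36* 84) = -3024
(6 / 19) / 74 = 3/703 = 0.00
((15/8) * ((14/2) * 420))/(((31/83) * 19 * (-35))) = -26145/1178 = -22.19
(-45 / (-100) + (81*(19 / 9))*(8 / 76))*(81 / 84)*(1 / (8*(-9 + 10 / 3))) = -29889/76160 = -0.39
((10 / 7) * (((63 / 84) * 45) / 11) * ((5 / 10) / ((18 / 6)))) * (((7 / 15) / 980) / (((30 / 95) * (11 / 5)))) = 95/189728 = 0.00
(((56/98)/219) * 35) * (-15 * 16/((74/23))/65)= -3680/35113 = -0.10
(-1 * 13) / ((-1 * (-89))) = -13/89 = -0.15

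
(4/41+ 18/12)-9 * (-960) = 708611/82 = 8641.60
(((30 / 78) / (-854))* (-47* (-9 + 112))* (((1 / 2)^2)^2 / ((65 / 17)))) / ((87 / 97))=7982809/200901792 = 0.04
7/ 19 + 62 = 1185/19 = 62.37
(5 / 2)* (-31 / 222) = -155/444 = -0.35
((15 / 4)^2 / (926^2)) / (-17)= -225/233233472 = 0.00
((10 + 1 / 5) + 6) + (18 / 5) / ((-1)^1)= 63/5 = 12.60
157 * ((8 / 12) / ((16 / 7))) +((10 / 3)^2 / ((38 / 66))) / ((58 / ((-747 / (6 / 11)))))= -5420251/13224 = -409.88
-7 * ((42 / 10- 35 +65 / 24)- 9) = 259.64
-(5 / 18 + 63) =-1139/18 = -63.28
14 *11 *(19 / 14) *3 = 627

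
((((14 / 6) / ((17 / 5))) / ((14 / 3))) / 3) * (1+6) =35/102 = 0.34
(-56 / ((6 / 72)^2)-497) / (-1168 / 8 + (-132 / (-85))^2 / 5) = 309266125/5256826 = 58.83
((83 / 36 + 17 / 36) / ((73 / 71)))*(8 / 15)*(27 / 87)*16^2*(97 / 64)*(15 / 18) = 2754800/19053 = 144.59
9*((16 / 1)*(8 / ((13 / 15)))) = 17280/13 = 1329.23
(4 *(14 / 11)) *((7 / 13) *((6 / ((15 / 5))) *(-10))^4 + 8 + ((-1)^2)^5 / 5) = 313629848/715 = 438643.14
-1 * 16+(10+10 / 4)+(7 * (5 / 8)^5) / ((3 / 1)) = -322189/98304 = -3.28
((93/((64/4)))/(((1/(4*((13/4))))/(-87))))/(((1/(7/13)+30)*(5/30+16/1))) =-2208843/173048 = -12.76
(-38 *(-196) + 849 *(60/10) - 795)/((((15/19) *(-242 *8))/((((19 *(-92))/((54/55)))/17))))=5737373/7128 = 804.91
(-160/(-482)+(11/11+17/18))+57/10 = 86504/10845 = 7.98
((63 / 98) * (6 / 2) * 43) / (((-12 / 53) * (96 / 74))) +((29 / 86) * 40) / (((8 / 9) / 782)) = 446310813/38528 = 11584.06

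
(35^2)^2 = 1500625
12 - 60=-48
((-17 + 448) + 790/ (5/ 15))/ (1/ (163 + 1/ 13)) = 5938120/13 = 456778.46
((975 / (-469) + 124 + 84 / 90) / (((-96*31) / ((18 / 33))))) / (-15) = 78571/52340400 = 0.00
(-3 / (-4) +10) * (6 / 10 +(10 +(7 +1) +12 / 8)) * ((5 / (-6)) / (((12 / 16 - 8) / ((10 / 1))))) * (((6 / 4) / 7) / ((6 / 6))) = 43215/812 = 53.22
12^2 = 144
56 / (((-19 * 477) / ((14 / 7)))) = -112/9063 = -0.01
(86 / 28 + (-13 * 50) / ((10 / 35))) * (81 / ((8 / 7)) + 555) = -159257649/112 = -1421943.29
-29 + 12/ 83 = -2395/83 = -28.86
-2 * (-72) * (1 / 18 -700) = -100792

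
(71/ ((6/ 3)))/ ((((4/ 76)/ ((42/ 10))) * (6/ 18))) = 84987/10 = 8498.70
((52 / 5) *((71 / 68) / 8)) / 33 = 0.04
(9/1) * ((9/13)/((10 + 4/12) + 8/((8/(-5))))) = 243/208 = 1.17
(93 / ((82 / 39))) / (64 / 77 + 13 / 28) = 26598/779 = 34.14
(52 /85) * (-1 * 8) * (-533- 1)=222144/85 = 2613.46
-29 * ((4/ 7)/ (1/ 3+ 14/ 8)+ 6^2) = -184092/175 = -1051.95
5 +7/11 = 62/11 = 5.64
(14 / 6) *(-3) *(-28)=196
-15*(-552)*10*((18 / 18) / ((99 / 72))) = 662400/11 = 60218.18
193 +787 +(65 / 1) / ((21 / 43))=23375/21 = 1113.10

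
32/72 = 4/9 = 0.44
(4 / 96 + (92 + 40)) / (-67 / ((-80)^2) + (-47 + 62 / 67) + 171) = 169858400/160690533 = 1.06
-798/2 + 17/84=-33499/84 = -398.80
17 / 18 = 0.94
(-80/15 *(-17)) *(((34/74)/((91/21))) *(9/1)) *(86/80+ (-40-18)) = -11844954/2405 = -4925.14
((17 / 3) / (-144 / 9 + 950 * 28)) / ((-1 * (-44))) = 17/3509088 = 0.00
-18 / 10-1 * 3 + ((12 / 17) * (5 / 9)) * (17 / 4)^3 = 25.30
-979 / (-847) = 89/77 = 1.16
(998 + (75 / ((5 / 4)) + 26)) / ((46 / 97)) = 52574/23 = 2285.83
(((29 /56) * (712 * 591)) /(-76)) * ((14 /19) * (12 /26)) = -4576113/4693 = -975.09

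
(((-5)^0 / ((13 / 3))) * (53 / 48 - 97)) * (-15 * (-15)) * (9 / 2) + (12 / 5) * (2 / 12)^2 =-139815709/6240 = -22406.36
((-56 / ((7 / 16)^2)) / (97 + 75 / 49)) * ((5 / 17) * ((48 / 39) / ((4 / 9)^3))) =-3265920/266747 = -12.24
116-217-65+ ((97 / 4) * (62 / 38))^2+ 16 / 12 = 24272803/17328 = 1400.79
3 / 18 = 1/6 = 0.17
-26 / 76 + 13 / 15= 299/570 = 0.52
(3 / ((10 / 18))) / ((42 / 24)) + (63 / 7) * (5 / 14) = 63/10 = 6.30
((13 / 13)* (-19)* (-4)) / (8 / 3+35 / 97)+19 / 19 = 22997/881 = 26.10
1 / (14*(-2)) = -0.04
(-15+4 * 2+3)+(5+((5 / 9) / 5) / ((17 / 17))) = 10/9 = 1.11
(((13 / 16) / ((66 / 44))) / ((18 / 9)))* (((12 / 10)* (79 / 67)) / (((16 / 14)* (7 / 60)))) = 3081/1072 = 2.87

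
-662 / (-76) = 331/38 = 8.71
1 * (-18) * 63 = -1134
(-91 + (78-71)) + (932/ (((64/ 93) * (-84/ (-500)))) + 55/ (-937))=837172419/104944 = 7977.33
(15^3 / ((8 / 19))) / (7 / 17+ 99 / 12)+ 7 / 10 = 143546/155 = 926.10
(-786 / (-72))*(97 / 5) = 12707/60 = 211.78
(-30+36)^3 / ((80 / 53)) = 1431/10 = 143.10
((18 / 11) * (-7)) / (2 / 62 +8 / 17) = -66402/2915 = -22.78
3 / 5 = 0.60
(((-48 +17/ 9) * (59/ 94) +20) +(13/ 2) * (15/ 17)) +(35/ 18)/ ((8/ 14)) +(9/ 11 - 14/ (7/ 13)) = -15811231/632808 = -24.99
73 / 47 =1.55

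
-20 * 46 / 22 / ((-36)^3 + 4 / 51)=5865/6543493 = 0.00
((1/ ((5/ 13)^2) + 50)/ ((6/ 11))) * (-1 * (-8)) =20812/25 = 832.48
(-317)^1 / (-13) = 317/13 = 24.38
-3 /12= -1/4 = -0.25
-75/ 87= -25/29 = -0.86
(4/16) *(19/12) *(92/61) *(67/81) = 29279/59292 = 0.49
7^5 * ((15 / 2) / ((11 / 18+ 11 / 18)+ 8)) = 2268945/166 = 13668.34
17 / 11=1.55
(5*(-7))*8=-280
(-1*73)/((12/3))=-73/4 = -18.25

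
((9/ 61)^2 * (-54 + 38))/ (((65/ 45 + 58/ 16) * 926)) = -46656/628830395 = 0.00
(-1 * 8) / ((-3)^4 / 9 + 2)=-8/11 = -0.73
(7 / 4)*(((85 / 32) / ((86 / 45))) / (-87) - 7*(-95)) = 371497315/319232 = 1163.72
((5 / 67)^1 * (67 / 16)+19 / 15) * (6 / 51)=379/2040 = 0.19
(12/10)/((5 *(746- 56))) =1/2875 = 0.00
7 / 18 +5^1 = 97/18 = 5.39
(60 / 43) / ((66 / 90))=1.90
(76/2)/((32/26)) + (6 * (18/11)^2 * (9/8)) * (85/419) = 14009813/405592 = 34.54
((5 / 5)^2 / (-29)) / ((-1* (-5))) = -1/145 = -0.01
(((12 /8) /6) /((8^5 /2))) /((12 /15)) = 5/262144 = 0.00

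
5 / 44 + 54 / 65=2701/2860 = 0.94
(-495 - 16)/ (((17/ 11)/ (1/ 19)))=-5621/323 = -17.40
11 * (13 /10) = 143/10 = 14.30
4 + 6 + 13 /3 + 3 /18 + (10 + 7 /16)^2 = 31601/256 = 123.44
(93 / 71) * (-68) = -89.07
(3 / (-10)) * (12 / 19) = -18/95 = -0.19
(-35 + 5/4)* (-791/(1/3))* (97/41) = 31074435/164 = 189478.26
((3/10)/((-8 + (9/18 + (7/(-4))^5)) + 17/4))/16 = -96/100675 = 0.00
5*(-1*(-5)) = 25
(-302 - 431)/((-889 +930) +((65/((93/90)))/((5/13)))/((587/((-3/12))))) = -17.91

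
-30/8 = -15/4 = -3.75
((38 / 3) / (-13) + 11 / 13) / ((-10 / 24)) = 4/13 = 0.31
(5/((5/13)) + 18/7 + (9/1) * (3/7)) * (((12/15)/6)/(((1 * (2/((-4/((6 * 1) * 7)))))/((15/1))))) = -272/147 = -1.85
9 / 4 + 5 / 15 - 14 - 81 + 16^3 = 48043/12 = 4003.58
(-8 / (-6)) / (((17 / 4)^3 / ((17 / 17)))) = 256/14739 = 0.02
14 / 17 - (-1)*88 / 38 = 3.14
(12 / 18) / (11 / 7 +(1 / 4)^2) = 0.41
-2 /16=-1/8 = -0.12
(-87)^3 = -658503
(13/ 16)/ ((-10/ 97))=-1261/160 = -7.88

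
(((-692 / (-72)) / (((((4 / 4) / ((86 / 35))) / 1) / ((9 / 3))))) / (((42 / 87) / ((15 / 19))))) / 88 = 215731/163856 = 1.32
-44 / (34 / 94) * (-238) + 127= 29079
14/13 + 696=9062/13 = 697.08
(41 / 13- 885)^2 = 131423296/169 = 777652.64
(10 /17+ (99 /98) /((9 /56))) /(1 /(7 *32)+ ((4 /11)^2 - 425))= -3167296/195763415 = -0.02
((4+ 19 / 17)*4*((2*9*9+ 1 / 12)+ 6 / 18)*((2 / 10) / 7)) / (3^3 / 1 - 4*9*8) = -1949/5355 = -0.36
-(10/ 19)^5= -100000/2476099 = -0.04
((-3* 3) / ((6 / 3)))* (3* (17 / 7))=-32.79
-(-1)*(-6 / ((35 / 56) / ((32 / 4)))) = -76.80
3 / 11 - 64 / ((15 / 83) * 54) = -28001/4455 = -6.29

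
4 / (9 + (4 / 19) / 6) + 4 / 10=434/515 = 0.84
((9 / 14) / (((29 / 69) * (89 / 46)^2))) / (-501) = -219006/268529821 = 0.00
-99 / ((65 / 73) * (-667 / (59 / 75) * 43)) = 142131/46606625 = 0.00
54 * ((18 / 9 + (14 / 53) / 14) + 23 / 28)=113805/742 = 153.38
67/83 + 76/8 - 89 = -13063/166 = -78.69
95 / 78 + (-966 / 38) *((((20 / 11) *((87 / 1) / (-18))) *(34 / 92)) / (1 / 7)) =9441085/16302 = 579.14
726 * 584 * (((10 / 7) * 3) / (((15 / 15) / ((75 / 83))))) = 953964000/581 = 1641934.60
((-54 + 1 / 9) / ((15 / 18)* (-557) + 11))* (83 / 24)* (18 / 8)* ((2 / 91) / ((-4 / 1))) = -40255/7917728 = -0.01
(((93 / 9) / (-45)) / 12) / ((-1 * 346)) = 31/560520 = 0.00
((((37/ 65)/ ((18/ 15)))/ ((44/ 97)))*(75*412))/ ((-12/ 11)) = -9241675/312 = -29620.75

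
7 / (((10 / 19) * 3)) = 4.43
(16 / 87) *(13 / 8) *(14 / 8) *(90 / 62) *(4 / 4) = 1365/1798 = 0.76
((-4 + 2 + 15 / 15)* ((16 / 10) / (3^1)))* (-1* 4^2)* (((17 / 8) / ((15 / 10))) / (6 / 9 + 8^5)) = 272/737295 = 0.00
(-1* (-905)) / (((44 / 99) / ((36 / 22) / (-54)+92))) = 8240025/44 = 187273.30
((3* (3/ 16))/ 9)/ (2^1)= 1/32 = 0.03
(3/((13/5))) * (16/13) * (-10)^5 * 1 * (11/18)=-44000000/507 = -86785.01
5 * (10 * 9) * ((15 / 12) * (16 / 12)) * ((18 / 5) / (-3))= -900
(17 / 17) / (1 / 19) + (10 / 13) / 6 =746/39 = 19.13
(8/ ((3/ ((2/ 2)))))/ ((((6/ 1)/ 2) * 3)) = 8/27 = 0.30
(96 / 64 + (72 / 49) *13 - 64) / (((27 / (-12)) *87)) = 8506/38367 = 0.22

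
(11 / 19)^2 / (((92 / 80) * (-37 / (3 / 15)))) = -484/307211 = 0.00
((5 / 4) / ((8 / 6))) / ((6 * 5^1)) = 1/32 = 0.03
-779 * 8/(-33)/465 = 0.41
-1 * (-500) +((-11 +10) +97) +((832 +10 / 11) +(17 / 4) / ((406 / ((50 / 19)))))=242501979/169708 = 1428.94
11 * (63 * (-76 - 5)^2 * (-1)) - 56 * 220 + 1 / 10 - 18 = -45591109/10 = -4559110.90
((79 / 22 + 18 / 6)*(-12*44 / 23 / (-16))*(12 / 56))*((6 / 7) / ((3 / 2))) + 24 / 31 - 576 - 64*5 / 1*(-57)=17665.93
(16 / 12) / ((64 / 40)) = 5/6 = 0.83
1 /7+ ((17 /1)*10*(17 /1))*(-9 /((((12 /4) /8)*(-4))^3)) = 161843/21 = 7706.81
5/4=1.25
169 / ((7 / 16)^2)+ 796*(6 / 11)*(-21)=-8234.88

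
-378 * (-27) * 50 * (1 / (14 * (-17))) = -36450/17 = -2144.12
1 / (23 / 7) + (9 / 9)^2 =30/23 = 1.30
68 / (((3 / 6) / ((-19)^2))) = 49096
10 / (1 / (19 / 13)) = 190/13 = 14.62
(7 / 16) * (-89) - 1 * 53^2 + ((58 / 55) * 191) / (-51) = -127992683/44880 = -2851.89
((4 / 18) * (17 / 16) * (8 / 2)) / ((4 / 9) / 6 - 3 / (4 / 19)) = -102/1531 = -0.07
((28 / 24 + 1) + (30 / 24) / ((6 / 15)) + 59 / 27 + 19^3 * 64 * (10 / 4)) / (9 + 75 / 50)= 237048655/2268 = 104518.81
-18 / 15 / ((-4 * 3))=1/10 = 0.10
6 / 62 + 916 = 28399/31 = 916.10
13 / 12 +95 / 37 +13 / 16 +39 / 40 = 48293/8880 = 5.44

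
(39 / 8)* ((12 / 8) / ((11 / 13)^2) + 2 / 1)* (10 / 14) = 193245/13552 = 14.26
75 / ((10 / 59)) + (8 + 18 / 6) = 453.50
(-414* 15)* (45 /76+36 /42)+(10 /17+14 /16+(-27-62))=-164372305/18088 = -9087.37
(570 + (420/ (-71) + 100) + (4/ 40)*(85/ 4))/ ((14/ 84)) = 1135221/284 = 3997.26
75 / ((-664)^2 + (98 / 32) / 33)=39600/232793137 = 0.00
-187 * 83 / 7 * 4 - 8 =-62140/7 = -8877.14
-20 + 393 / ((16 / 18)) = 3377/8 = 422.12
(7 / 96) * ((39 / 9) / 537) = 91/154656 = 0.00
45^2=2025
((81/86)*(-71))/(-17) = 5751/1462 = 3.93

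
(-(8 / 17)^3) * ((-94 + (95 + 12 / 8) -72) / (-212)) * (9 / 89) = -80064/23174621 = 0.00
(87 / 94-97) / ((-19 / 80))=361240/893 = 404.52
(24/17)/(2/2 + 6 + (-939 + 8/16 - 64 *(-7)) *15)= -48/249917 = 0.00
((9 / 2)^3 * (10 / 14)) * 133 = 69255/8 = 8656.88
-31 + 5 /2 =-57/2 = -28.50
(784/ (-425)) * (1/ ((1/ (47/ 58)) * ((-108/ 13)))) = 59878/332775 = 0.18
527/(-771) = -527/771 = -0.68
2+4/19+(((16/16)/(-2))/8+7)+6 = 4605/304 = 15.15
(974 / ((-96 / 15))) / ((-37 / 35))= 85225/592 = 143.96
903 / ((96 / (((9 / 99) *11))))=301/32 = 9.41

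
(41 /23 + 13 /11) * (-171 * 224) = -28728000/253 = -113549.41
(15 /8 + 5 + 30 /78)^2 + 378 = 4658473/10816 = 430.70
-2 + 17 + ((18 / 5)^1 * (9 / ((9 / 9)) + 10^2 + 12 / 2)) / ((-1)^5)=-399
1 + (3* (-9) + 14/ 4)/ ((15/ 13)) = -581/30 = -19.37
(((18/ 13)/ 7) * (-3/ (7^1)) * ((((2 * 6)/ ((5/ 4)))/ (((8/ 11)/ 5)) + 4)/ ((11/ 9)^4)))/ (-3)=1180980/1332331 = 0.89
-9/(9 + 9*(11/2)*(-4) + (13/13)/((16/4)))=0.05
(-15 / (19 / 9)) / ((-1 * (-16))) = -135/304 = -0.44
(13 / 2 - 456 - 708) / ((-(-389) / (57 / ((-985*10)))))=26391/1532660 = 0.02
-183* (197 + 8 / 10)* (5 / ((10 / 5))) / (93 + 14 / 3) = -542961/586 = -926.55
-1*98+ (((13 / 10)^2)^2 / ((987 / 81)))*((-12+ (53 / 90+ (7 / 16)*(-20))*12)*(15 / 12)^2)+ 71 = -67.26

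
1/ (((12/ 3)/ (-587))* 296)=-587/1184 = -0.50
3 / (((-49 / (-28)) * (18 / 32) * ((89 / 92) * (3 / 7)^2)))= 17.15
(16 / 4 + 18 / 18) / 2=5/2 = 2.50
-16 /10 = -8/5 = -1.60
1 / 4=0.25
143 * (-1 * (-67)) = 9581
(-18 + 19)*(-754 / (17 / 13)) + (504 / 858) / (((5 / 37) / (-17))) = -7906642/12155 = -650.48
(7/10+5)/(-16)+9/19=357/3040 = 0.12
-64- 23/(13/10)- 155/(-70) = -79.48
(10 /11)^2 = 100/121 = 0.83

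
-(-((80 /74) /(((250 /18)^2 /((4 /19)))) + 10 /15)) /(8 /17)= 37412971/26362500 = 1.42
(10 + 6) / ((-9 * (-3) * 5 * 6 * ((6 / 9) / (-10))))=-8/27 = -0.30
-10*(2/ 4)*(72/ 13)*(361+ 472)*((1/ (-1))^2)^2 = -299880/13 = -23067.69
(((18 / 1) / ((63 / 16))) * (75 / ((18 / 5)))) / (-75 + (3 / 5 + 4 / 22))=-55000/42861 = -1.28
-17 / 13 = -1.31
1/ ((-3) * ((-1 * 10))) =1/30 = 0.03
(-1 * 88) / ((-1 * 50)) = 44/25 = 1.76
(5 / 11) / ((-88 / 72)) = -0.37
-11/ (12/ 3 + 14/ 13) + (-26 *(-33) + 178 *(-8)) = -3409/6 = -568.17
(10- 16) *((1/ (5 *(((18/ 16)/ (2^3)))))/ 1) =-128/15 = -8.53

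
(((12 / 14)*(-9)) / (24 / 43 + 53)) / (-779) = 2322/12558259 = 0.00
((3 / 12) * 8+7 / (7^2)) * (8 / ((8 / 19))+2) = 45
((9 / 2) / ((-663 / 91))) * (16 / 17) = -168/289 = -0.58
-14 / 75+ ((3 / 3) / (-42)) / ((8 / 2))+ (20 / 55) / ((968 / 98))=-870979/5590200 = -0.16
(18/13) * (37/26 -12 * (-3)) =8757/169 = 51.82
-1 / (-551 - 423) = 1/974 = 0.00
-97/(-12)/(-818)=-97/9816 = -0.01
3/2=1.50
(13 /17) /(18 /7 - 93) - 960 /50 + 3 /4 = -3972629/215220 = -18.46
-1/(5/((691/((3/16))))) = -11056/15 = -737.07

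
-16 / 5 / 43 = -0.07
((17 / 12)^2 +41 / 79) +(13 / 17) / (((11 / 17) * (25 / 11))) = 866263/284400 = 3.05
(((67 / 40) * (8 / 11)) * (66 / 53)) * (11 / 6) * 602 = 443674/265 = 1674.24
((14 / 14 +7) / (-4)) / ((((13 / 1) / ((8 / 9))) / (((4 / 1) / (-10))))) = 32/585 = 0.05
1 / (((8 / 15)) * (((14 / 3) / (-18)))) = -405/56 = -7.23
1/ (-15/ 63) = -21/5 = -4.20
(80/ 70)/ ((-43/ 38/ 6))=-1824/301 = -6.06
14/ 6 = 7/3 = 2.33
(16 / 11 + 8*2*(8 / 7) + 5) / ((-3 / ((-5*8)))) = 25400/77 = 329.87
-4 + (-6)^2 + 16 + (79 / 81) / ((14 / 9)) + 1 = 6253/126 = 49.63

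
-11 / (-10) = 11/10 = 1.10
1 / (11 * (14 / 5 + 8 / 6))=15/682 = 0.02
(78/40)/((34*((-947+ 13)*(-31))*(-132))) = -13/866303680 = 0.00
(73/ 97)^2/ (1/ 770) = 4103330/9409 = 436.11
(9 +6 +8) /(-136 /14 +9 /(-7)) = -23/11 = -2.09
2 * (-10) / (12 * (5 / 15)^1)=-5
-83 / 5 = -16.60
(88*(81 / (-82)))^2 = 12702096/1681 = 7556.27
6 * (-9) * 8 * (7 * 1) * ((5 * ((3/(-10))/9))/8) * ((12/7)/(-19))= -108/19 = -5.68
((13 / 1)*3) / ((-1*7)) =-39/7 = -5.57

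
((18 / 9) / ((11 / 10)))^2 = 400/121 = 3.31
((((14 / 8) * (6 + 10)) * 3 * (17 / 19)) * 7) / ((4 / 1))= 2499/19 = 131.53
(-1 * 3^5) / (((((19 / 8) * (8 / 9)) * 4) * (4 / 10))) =-10935/152 = -71.94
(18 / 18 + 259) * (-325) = -84500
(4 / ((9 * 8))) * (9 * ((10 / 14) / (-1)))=-5/14 = -0.36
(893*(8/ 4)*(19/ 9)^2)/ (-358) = -22.23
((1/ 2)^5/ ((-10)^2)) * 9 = 9/3200 = 0.00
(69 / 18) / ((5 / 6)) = 23/5 = 4.60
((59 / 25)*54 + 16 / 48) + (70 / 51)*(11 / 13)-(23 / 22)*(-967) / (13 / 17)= 529089721/364650 = 1450.95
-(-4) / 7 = 4/7 = 0.57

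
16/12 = 4/3 = 1.33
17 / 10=1.70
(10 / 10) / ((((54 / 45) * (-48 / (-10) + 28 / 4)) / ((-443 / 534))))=-11075/189036 = -0.06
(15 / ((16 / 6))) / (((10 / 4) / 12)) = 27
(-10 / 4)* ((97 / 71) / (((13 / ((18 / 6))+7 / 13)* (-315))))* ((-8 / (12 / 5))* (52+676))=-65572/12141 = -5.40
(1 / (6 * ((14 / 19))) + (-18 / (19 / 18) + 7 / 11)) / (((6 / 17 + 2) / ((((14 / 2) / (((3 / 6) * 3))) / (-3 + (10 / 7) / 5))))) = 33823727/2859120 = 11.83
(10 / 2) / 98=5/98 = 0.05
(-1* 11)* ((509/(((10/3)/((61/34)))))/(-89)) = 1024617/30260 = 33.86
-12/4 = -3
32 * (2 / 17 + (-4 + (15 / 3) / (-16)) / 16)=-661/136 = -4.86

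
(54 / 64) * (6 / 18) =9/32 = 0.28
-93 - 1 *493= -586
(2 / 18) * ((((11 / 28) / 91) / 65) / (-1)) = -11/1490580 = 0.00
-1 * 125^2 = -15625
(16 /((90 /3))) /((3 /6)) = 16/15 = 1.07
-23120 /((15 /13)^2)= -781456/45 = -17365.69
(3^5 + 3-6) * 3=720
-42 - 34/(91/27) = -4740/91 = -52.09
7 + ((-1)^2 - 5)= 3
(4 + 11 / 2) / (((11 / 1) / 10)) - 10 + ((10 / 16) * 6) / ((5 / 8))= 51/11 = 4.64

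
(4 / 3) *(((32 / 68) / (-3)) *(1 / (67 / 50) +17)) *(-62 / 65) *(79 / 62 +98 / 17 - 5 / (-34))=288175552/11327355 = 25.44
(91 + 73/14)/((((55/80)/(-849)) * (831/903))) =-393399432/3047 = -129110.41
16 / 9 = 1.78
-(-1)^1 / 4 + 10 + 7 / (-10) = 9.55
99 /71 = 1.39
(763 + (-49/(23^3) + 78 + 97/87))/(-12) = -891398825/12702348 = -70.18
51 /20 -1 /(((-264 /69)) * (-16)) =17837/7040 = 2.53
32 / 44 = 8/11 = 0.73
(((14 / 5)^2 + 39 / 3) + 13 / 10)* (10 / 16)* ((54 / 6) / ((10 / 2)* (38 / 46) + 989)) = 943/7520 = 0.13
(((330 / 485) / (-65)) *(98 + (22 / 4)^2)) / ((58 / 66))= -558657/365690 = -1.53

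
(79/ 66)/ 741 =79/48906 = 0.00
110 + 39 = 149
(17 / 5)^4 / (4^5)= 0.13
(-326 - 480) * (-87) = 70122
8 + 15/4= 47/4 = 11.75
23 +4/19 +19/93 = 41374/1767 = 23.41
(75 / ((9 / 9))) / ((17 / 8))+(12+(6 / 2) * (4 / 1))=1008/17 = 59.29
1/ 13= 0.08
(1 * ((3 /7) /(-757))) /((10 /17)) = -51/52990 = 0.00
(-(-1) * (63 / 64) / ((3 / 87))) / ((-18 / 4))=-203/32 = -6.34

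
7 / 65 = 0.11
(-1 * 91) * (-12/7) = 156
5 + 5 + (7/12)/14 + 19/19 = 265/24 = 11.04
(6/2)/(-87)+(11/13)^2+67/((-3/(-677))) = 222314479/14703 = 15120.35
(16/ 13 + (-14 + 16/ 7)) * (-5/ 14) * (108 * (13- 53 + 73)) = 8500140/637 = 13344.02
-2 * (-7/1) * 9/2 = 63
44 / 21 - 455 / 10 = -1823/42 = -43.40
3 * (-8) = -24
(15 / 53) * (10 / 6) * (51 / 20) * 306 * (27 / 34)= 61965/212 = 292.29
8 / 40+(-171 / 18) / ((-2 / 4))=96/5 = 19.20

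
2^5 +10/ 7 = 234/7 = 33.43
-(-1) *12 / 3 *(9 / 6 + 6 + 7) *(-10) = -580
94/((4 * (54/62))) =1457/54 = 26.98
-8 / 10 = -4/5 = -0.80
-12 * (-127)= 1524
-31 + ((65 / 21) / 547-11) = -482389/11487 = -41.99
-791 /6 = -131.83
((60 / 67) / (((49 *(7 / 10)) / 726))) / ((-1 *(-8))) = 54450/22981 = 2.37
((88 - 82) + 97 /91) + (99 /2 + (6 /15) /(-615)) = 31656761/559650 = 56.57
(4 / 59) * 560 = 2240/59 = 37.97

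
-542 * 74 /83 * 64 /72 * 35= -11230240/747 = -15033.79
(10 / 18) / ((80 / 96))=2/3 = 0.67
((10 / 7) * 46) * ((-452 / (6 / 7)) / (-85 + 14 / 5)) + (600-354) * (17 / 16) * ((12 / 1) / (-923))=951816191/2276118 = 418.18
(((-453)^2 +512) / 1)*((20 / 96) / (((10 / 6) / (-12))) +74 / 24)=325724.92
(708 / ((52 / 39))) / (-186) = -177/62 = -2.85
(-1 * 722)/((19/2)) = -76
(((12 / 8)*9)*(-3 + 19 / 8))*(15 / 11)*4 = -2025/44 = -46.02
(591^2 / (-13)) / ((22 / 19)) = -6636339/286 = -23203.98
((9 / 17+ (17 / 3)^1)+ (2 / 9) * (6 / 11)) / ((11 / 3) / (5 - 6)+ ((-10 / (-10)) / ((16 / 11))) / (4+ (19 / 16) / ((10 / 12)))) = -1538096/861883 = -1.78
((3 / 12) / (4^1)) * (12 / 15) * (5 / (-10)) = -1/40 = -0.02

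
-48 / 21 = -16/7 = -2.29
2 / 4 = 1/2 = 0.50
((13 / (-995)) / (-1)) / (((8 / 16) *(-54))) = -13/26865 = 0.00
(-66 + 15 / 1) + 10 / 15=-151/3 = -50.33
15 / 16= 0.94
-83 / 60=-1.38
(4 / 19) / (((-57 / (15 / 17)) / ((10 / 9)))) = -200/55233 = 0.00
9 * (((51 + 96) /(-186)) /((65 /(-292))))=64386/2015 = 31.95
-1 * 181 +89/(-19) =-3528/19 = -185.68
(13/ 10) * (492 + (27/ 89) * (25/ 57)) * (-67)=-724843587/16910 = -42864.79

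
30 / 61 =0.49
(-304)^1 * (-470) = 142880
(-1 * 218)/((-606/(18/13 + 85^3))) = 870217087/3939 = 220923.35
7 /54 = 0.13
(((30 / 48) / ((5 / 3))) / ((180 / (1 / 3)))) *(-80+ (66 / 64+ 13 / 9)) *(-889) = 19848703/414720 = 47.86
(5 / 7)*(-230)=-1150/7 = -164.29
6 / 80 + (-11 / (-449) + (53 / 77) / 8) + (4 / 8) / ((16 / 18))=2068953/2765840 = 0.75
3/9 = 1/3 = 0.33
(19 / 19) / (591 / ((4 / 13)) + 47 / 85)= 340/653243 = 0.00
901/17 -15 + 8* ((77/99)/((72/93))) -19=730/27 = 27.04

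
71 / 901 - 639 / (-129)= 194966/38743 = 5.03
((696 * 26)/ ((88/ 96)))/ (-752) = -13572/517 = -26.25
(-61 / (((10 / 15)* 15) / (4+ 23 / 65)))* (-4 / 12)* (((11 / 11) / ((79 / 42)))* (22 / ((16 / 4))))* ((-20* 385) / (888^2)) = -102352327/404917344 = -0.25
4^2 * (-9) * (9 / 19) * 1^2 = -68.21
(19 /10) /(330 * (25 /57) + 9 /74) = 0.01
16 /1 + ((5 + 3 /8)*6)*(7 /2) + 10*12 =1991/8 = 248.88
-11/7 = -1.57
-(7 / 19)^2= -49/361 = -0.14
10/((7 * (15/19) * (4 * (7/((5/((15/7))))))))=19/126 = 0.15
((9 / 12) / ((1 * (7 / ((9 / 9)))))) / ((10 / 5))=3/56 = 0.05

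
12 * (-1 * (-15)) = 180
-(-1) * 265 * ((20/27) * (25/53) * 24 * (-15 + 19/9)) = -2320000/81 = -28641.98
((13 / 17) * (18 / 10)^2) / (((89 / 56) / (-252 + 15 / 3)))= -14565096/37825 = -385.07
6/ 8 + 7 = 31/4 = 7.75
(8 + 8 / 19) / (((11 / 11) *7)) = 160/133 = 1.20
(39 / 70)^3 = 59319/343000 = 0.17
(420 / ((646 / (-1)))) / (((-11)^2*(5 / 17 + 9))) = -105/181621 = 0.00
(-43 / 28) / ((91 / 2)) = -43/1274 = -0.03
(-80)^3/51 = -512000/51 = -10039.22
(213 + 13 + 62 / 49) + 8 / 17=189704/833 = 227.74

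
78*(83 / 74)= 3237/37 = 87.49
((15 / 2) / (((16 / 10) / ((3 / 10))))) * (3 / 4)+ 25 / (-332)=10405/10624 = 0.98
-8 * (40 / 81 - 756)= 489568/81 = 6044.05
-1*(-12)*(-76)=-912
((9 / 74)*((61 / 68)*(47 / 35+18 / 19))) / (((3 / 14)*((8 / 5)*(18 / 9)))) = 0.36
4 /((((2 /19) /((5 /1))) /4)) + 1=761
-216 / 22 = -108/11 = -9.82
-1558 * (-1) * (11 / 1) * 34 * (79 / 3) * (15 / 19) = 12113860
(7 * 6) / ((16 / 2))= 21/4 = 5.25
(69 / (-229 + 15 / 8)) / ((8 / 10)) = -30/79 = -0.38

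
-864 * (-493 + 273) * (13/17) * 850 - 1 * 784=123551216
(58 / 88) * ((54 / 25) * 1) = 783/550 = 1.42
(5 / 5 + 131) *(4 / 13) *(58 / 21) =112.18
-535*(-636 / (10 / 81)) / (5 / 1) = 2756106/5 = 551221.20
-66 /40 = -33/20 = -1.65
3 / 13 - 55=-54.77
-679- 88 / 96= -8159/12 = -679.92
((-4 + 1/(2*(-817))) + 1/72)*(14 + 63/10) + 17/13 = -121777001/1529424 = -79.62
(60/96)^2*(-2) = -25/32 = -0.78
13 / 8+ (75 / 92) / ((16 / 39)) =5317/1472 = 3.61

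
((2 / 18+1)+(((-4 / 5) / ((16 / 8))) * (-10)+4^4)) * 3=2350/3 = 783.33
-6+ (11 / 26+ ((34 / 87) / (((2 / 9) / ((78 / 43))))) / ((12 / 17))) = -17146/16211 = -1.06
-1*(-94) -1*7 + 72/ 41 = 3639/41 = 88.76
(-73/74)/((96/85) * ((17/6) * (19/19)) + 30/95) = -6935/24716 = -0.28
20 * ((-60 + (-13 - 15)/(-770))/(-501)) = 2.39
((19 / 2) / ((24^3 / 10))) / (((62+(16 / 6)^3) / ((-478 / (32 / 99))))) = -2247795/17907712 = -0.13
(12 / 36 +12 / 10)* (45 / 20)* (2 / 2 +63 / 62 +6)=34293/1240 = 27.66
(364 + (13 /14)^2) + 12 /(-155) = 11082163/30380 = 364.78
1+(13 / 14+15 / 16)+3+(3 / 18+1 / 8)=2069/336 = 6.16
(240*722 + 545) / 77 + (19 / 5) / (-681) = 591872662/262185 = 2257.46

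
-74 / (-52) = 37/26 = 1.42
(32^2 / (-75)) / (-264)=128/2475 = 0.05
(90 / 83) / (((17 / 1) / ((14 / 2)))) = 630/1411 = 0.45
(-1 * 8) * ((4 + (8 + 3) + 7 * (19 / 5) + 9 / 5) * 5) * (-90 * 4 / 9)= 69440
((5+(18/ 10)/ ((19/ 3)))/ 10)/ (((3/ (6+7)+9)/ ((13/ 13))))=3263/57000 = 0.06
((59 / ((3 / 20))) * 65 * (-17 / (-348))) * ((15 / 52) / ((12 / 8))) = 125375/522 = 240.18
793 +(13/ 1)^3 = 2990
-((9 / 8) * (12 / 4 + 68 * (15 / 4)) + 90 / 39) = -15213/52 = -292.56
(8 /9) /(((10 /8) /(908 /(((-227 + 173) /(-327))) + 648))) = 1770176/405 = 4370.80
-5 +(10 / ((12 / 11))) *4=95/3 = 31.67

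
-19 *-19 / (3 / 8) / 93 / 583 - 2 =-322426/162657 = -1.98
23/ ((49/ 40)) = 920/49 = 18.78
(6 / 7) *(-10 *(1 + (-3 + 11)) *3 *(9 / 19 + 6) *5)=-996300/133 = -7490.98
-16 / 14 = -8/7 = -1.14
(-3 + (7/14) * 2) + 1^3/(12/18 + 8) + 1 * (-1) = -75/26 = -2.88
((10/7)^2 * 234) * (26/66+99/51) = 10218000/9163 = 1115.14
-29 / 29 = -1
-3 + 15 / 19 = -42/19 = -2.21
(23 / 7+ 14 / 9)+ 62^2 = 242477/63 = 3848.84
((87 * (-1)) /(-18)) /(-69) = -29/414 = -0.07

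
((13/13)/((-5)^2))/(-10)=-1/250 = 0.00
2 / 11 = 0.18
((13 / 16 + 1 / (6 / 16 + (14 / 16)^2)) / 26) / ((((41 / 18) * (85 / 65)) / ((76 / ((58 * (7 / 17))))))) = 337383/4860632 = 0.07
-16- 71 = -87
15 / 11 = 1.36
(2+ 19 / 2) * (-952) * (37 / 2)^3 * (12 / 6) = -138637261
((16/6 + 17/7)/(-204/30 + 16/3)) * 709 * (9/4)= -3413835/616 = -5541.94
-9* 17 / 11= -153/11 = -13.91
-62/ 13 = -4.77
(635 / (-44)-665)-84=-33591/44 = -763.43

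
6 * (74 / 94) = 222/47 = 4.72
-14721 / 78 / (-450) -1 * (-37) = 437807/11700 = 37.42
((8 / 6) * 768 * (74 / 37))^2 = 4194304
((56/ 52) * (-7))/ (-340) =49/2210 = 0.02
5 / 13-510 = -6625/13 = -509.62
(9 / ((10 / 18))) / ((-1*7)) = -81/35 = -2.31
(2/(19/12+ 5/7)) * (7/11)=1176/2123 = 0.55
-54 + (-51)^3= -132705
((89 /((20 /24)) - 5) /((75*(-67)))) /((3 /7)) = -3563/75375 = -0.05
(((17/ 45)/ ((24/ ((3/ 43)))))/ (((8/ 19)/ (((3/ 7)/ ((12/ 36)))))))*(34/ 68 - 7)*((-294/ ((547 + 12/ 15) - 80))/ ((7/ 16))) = 12597/402308 = 0.03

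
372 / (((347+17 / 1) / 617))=57381/91 = 630.56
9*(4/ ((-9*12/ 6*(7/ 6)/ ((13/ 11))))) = -156/77 = -2.03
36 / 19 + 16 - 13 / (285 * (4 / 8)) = 5074/285 = 17.80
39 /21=13/7 = 1.86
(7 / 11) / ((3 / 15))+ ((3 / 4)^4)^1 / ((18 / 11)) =19009/5632 = 3.38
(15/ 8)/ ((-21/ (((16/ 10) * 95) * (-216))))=20520/7 = 2931.43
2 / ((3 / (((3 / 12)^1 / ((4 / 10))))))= 5/12 = 0.42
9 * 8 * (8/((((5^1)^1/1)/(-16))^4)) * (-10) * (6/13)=-452984832/1625 = -278759.90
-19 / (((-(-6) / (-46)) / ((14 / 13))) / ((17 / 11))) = 104006/429 = 242.44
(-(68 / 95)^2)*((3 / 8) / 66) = -289/99275 = 0.00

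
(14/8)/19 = 7/76 = 0.09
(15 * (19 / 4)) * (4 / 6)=95/2 = 47.50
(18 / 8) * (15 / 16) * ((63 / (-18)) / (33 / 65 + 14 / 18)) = -552825/96256 = -5.74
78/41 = 1.90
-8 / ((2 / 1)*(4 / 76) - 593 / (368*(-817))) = -2405248/32241 = -74.60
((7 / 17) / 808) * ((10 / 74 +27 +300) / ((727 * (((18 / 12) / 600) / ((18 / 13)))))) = 4485600/35318387 = 0.13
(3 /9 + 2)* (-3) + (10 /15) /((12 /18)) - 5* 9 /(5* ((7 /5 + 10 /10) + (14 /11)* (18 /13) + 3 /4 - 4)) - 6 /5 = -222624/13045 = -17.07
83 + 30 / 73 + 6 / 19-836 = -1043403/1387 = -752.27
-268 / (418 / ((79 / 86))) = -5293/8987 = -0.59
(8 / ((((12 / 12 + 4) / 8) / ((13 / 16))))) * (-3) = -156/5 = -31.20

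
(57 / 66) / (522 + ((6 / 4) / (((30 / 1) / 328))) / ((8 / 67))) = 190/145057 = 0.00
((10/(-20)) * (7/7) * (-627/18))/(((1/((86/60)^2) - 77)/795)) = -102406865/565892 = -180.97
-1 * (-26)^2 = -676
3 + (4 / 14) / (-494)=5186/1729 = 3.00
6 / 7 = 0.86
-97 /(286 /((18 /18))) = -0.34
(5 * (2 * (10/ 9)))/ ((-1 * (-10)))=10/9 = 1.11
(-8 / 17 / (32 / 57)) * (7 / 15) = -133/340 = -0.39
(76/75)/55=76/4125 = 0.02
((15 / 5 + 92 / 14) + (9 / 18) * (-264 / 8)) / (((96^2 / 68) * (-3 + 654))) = -1649/20998656 = 0.00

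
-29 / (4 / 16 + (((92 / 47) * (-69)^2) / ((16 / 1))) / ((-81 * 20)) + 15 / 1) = -981360/503893 = -1.95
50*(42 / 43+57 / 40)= 20655/172 = 120.09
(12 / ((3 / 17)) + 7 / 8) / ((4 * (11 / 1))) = 551/352 = 1.57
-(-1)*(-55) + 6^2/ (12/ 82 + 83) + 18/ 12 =-361811/6818 = -53.07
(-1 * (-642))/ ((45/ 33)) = 470.80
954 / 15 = 318/5 = 63.60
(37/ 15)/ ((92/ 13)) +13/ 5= 4069/1380 = 2.95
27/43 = 0.63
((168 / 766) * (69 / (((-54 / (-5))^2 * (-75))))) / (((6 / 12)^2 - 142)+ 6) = 644/50536467 = 0.00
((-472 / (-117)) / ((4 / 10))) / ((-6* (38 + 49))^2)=295/7970157 = 0.00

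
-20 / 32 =-0.62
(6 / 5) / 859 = 6/4295 = 0.00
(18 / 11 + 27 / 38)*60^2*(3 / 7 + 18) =227788200/1463 = 155699.38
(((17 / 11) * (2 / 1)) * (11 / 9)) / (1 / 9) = 34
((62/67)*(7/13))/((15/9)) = 1302/4355 = 0.30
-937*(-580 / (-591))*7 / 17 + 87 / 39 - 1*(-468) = 11962451/130611 = 91.59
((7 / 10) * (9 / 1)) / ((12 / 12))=63/10 = 6.30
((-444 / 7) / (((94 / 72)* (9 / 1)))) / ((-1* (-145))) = -1776/47705 = -0.04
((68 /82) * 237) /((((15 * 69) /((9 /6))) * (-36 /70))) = -9401/16974 = -0.55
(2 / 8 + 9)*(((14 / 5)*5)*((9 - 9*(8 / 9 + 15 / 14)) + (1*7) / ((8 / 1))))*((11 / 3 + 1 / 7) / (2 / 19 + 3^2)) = -509675/1211 = -420.87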